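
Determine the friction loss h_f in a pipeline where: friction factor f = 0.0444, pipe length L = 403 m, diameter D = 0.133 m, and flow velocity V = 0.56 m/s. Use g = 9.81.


Darcy-Weisbach equation: h_f = f * (L/D) * V^2/(2g).
f * L/D = 0.0444 * 403/0.133 = 134.5353.
V^2/(2g) = 0.56^2 / (2*9.81) = 0.3136 / 19.62 = 0.016 m.
h_f = 134.5353 * 0.016 = 2.15 m.

2.15


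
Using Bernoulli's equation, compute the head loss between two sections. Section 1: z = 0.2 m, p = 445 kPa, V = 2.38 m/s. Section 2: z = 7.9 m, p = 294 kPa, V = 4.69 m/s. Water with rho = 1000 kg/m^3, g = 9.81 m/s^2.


Total head at each section: H = z + p/(rho*g) + V^2/(2g).
H1 = 0.2 + 445*1000/(1000*9.81) + 2.38^2/(2*9.81)
   = 0.2 + 45.362 + 0.2887
   = 45.851 m.
H2 = 7.9 + 294*1000/(1000*9.81) + 4.69^2/(2*9.81)
   = 7.9 + 29.969 + 1.1211
   = 38.991 m.
h_L = H1 - H2 = 45.851 - 38.991 = 6.86 m.

6.86


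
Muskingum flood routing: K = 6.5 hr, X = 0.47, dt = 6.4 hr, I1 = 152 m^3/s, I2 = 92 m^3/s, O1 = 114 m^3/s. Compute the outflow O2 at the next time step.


Muskingum coefficients:
denom = 2*K*(1-X) + dt = 2*6.5*(1-0.47) + 6.4 = 13.29.
C0 = (dt - 2*K*X)/denom = (6.4 - 2*6.5*0.47)/13.29 = 0.0218.
C1 = (dt + 2*K*X)/denom = (6.4 + 2*6.5*0.47)/13.29 = 0.9413.
C2 = (2*K*(1-X) - dt)/denom = 0.0369.
O2 = C0*I2 + C1*I1 + C2*O1
   = 0.0218*92 + 0.9413*152 + 0.0369*114
   = 149.29 m^3/s.

149.29


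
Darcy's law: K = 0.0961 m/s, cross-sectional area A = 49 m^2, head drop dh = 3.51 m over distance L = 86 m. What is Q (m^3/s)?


Darcy's law: Q = K * A * i, where i = dh/L.
Hydraulic gradient i = 3.51 / 86 = 0.040814.
Q = 0.0961 * 49 * 0.040814
  = 0.1922 m^3/s.

0.1922


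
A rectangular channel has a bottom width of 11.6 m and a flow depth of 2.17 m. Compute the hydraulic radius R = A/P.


For a rectangular section:
Flow area A = b * y = 11.6 * 2.17 = 25.17 m^2.
Wetted perimeter P = b + 2y = 11.6 + 2*2.17 = 15.94 m.
Hydraulic radius R = A/P = 25.17 / 15.94 = 1.5792 m.

1.5792


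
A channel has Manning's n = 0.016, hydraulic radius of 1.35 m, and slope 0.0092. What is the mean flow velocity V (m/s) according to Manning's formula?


Manning's equation gives V = (1/n) * R^(2/3) * S^(1/2).
First, compute R^(2/3) = 1.35^(2/3) = 1.2215.
Next, S^(1/2) = 0.0092^(1/2) = 0.095917.
Then 1/n = 1/0.016 = 62.5.
V = 62.5 * 1.2215 * 0.095917 = 7.3226 m/s.

7.3226


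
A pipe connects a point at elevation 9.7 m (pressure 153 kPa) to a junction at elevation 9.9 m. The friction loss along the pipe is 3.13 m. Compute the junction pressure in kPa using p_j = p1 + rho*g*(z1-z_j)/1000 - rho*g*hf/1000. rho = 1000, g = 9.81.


Junction pressure: p_j = p1 + rho*g*(z1 - z_j)/1000 - rho*g*hf/1000.
Elevation term = 1000*9.81*(9.7 - 9.9)/1000 = -1.962 kPa.
Friction term = 1000*9.81*3.13/1000 = 30.705 kPa.
p_j = 153 + -1.962 - 30.705 = 120.33 kPa.

120.33


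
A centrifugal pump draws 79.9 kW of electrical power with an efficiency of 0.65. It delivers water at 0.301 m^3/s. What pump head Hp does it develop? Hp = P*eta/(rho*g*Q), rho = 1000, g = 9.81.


Pump head formula: Hp = P * eta / (rho * g * Q).
Numerator: P * eta = 79.9 * 1000 * 0.65 = 51935.0 W.
Denominator: rho * g * Q = 1000 * 9.81 * 0.301 = 2952.81.
Hp = 51935.0 / 2952.81 = 17.59 m.

17.59


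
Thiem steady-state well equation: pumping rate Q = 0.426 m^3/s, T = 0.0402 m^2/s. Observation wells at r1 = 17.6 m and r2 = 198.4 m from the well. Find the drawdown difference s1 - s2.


Thiem equation: s1 - s2 = Q/(2*pi*T) * ln(r2/r1).
ln(r2/r1) = ln(198.4/17.6) = 2.4224.
Q/(2*pi*T) = 0.426 / (2*pi*0.0402) = 0.426 / 0.2526 = 1.6866.
s1 - s2 = 1.6866 * 2.4224 = 4.0855 m.

4.0855


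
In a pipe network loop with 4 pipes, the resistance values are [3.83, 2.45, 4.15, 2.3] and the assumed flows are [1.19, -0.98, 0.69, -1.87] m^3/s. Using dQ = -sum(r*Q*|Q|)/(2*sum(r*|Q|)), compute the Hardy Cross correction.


Numerator terms (r*Q*|Q|): 3.83*1.19*|1.19| = 5.4237; 2.45*-0.98*|-0.98| = -2.353; 4.15*0.69*|0.69| = 1.9758; 2.3*-1.87*|-1.87| = -8.0429.
Sum of numerator = -2.9964.
Denominator terms (r*|Q|): 3.83*|1.19| = 4.5577; 2.45*|-0.98| = 2.401; 4.15*|0.69| = 2.8635; 2.3*|-1.87| = 4.301.
2 * sum of denominator = 2 * 14.1232 = 28.2464.
dQ = --2.9964 / 28.2464 = 0.1061 m^3/s.

0.1061


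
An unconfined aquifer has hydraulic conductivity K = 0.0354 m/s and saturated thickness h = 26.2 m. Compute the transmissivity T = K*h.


Transmissivity is defined as T = K * h.
T = 0.0354 * 26.2
  = 0.9275 m^2/s.

0.9275


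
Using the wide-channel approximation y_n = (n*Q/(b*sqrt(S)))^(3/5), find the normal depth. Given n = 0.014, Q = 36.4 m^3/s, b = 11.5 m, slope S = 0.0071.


We use the wide-channel approximation y_n = (n*Q/(b*sqrt(S)))^(3/5).
sqrt(S) = sqrt(0.0071) = 0.084261.
Numerator: n*Q = 0.014 * 36.4 = 0.5096.
Denominator: b*sqrt(S) = 11.5 * 0.084261 = 0.969002.
arg = 0.5259.
y_n = 0.5259^(3/5) = 0.6801 m.

0.6801


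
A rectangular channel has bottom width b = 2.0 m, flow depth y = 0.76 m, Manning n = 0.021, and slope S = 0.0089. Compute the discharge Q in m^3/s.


For a rectangular channel, the cross-sectional area A = b * y = 2.0 * 0.76 = 1.52 m^2.
The wetted perimeter P = b + 2y = 2.0 + 2*0.76 = 3.52 m.
Hydraulic radius R = A/P = 1.52/3.52 = 0.4318 m.
Velocity V = (1/n)*R^(2/3)*S^(1/2) = (1/0.021)*0.4318^(2/3)*0.0089^(1/2) = 2.5665 m/s.
Discharge Q = A * V = 1.52 * 2.5665 = 3.901 m^3/s.

3.901


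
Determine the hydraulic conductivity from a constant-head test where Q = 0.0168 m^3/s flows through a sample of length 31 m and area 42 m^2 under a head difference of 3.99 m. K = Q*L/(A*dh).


From K = Q*L / (A*dh):
Numerator: Q*L = 0.0168 * 31 = 0.5208.
Denominator: A*dh = 42 * 3.99 = 167.58.
K = 0.5208 / 167.58 = 0.003108 m/s.

0.003108


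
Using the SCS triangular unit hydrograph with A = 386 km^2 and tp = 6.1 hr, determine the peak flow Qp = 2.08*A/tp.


SCS formula: Qp = 2.08 * A / tp.
Qp = 2.08 * 386 / 6.1
   = 802.88 / 6.1
   = 131.62 m^3/s per cm.

131.62


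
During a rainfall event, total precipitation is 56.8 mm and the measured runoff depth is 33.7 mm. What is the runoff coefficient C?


The runoff coefficient C = runoff depth / rainfall depth.
C = 33.7 / 56.8
  = 0.5933.

0.5933


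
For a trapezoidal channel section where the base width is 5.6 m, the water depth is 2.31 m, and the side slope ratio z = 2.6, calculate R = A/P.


For a trapezoidal section with side slope z:
A = (b + z*y)*y = (5.6 + 2.6*2.31)*2.31 = 26.81 m^2.
P = b + 2*y*sqrt(1 + z^2) = 5.6 + 2*2.31*sqrt(1 + 2.6^2) = 18.47 m.
R = A/P = 26.81 / 18.47 = 1.4515 m.

1.4515


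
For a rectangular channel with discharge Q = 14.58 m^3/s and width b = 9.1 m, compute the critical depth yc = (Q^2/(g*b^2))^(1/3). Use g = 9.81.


Using yc = (Q^2 / (g * b^2))^(1/3):
Q^2 = 14.58^2 = 212.58.
g * b^2 = 9.81 * 9.1^2 = 9.81 * 82.81 = 812.37.
Q^2 / (g*b^2) = 212.58 / 812.37 = 0.2617.
yc = 0.2617^(1/3) = 0.6396 m.

0.6396


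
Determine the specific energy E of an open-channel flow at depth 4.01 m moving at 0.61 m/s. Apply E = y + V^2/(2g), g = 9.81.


Specific energy E = y + V^2/(2g).
Velocity head = V^2/(2g) = 0.61^2 / (2*9.81) = 0.3721 / 19.62 = 0.019 m.
E = 4.01 + 0.019 = 4.029 m.

4.029


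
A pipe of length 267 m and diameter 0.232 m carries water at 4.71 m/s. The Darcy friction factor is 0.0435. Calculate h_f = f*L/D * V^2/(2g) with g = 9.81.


Darcy-Weisbach equation: h_f = f * (L/D) * V^2/(2g).
f * L/D = 0.0435 * 267/0.232 = 50.0625.
V^2/(2g) = 4.71^2 / (2*9.81) = 22.1841 / 19.62 = 1.1307 m.
h_f = 50.0625 * 1.1307 = 56.605 m.

56.605


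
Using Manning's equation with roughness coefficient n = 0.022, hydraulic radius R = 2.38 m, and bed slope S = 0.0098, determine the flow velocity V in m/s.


Manning's equation gives V = (1/n) * R^(2/3) * S^(1/2).
First, compute R^(2/3) = 2.38^(2/3) = 1.7826.
Next, S^(1/2) = 0.0098^(1/2) = 0.098995.
Then 1/n = 1/0.022 = 45.45.
V = 45.45 * 1.7826 * 0.098995 = 8.0212 m/s.

8.0212


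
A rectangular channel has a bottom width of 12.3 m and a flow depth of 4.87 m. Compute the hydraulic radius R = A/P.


For a rectangular section:
Flow area A = b * y = 12.3 * 4.87 = 59.9 m^2.
Wetted perimeter P = b + 2y = 12.3 + 2*4.87 = 22.04 m.
Hydraulic radius R = A/P = 59.9 / 22.04 = 2.7178 m.

2.7178


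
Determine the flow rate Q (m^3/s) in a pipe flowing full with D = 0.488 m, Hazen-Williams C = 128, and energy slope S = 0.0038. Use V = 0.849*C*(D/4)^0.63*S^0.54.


For a full circular pipe, R = D/4 = 0.488/4 = 0.122 m.
V = 0.849 * 128 * 0.122^0.63 * 0.0038^0.54
  = 0.849 * 128 * 0.265709 * 0.049327
  = 1.4243 m/s.
Pipe area A = pi*D^2/4 = pi*0.488^2/4 = 0.187 m^2.
Q = A * V = 0.187 * 1.4243 = 0.2664 m^3/s.

0.2664


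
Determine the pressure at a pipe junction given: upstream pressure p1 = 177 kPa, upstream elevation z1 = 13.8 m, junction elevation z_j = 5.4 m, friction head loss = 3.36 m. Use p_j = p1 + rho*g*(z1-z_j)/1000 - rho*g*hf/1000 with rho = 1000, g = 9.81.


Junction pressure: p_j = p1 + rho*g*(z1 - z_j)/1000 - rho*g*hf/1000.
Elevation term = 1000*9.81*(13.8 - 5.4)/1000 = 82.404 kPa.
Friction term = 1000*9.81*3.36/1000 = 32.962 kPa.
p_j = 177 + 82.404 - 32.962 = 226.44 kPa.

226.44


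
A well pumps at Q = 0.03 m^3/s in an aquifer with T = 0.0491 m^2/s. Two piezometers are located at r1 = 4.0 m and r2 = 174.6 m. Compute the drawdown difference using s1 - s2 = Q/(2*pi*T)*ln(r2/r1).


Thiem equation: s1 - s2 = Q/(2*pi*T) * ln(r2/r1).
ln(r2/r1) = ln(174.6/4.0) = 3.7762.
Q/(2*pi*T) = 0.03 / (2*pi*0.0491) = 0.03 / 0.3085 = 0.0972.
s1 - s2 = 0.0972 * 3.7762 = 0.3672 m.

0.3672


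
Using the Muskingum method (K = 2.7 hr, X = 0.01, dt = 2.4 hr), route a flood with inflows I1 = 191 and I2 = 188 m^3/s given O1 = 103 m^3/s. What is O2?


Muskingum coefficients:
denom = 2*K*(1-X) + dt = 2*2.7*(1-0.01) + 2.4 = 7.746.
C0 = (dt - 2*K*X)/denom = (2.4 - 2*2.7*0.01)/7.746 = 0.3029.
C1 = (dt + 2*K*X)/denom = (2.4 + 2*2.7*0.01)/7.746 = 0.3168.
C2 = (2*K*(1-X) - dt)/denom = 0.3803.
O2 = C0*I2 + C1*I1 + C2*O1
   = 0.3029*188 + 0.3168*191 + 0.3803*103
   = 156.62 m^3/s.

156.62


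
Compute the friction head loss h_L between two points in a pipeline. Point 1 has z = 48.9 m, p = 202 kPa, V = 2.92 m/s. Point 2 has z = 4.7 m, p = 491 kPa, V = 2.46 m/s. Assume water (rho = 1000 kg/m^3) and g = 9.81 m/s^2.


Total head at each section: H = z + p/(rho*g) + V^2/(2g).
H1 = 48.9 + 202*1000/(1000*9.81) + 2.92^2/(2*9.81)
   = 48.9 + 20.591 + 0.4346
   = 69.926 m.
H2 = 4.7 + 491*1000/(1000*9.81) + 2.46^2/(2*9.81)
   = 4.7 + 50.051 + 0.3084
   = 55.059 m.
h_L = H1 - H2 = 69.926 - 55.059 = 14.866 m.

14.866


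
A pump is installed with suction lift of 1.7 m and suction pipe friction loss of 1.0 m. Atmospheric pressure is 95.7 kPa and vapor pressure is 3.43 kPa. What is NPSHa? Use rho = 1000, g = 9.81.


NPSHa = p_atm/(rho*g) - z_s - hf_s - p_vap/(rho*g).
p_atm/(rho*g) = 95.7*1000 / (1000*9.81) = 9.755 m.
p_vap/(rho*g) = 3.43*1000 / (1000*9.81) = 0.35 m.
NPSHa = 9.755 - 1.7 - 1.0 - 0.35
      = 6.71 m.

6.71


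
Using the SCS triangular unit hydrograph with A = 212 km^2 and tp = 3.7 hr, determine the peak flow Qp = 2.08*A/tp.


SCS formula: Qp = 2.08 * A / tp.
Qp = 2.08 * 212 / 3.7
   = 440.96 / 3.7
   = 119.18 m^3/s per cm.

119.18


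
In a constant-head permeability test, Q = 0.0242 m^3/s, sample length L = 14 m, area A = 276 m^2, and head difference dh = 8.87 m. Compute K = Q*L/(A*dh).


From K = Q*L / (A*dh):
Numerator: Q*L = 0.0242 * 14 = 0.3388.
Denominator: A*dh = 276 * 8.87 = 2448.12.
K = 0.3388 / 2448.12 = 0.000138 m/s.

0.000138


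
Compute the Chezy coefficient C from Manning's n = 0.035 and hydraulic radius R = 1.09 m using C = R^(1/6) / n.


The Chezy coefficient relates to Manning's n through C = R^(1/6) / n.
R^(1/6) = 1.09^(1/6) = 1.014467.
C = 1.014467 / 0.035 = 28.98 m^(1/2)/s.

28.98


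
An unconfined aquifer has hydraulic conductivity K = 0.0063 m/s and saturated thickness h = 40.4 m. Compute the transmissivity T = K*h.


Transmissivity is defined as T = K * h.
T = 0.0063 * 40.4
  = 0.2545 m^2/s.

0.2545


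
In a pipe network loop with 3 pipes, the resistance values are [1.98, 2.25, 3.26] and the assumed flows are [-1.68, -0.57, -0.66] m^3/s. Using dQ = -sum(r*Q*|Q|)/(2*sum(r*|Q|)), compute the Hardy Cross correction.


Numerator terms (r*Q*|Q|): 1.98*-1.68*|-1.68| = -5.5884; 2.25*-0.57*|-0.57| = -0.731; 3.26*-0.66*|-0.66| = -1.4201.
Sum of numerator = -7.7394.
Denominator terms (r*|Q|): 1.98*|-1.68| = 3.3264; 2.25*|-0.57| = 1.2825; 3.26*|-0.66| = 2.1516.
2 * sum of denominator = 2 * 6.7605 = 13.521.
dQ = --7.7394 / 13.521 = 0.5724 m^3/s.

0.5724


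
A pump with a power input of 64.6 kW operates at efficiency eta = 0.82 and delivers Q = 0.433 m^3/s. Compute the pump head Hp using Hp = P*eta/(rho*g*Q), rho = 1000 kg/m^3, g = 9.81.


Pump head formula: Hp = P * eta / (rho * g * Q).
Numerator: P * eta = 64.6 * 1000 * 0.82 = 52972.0 W.
Denominator: rho * g * Q = 1000 * 9.81 * 0.433 = 4247.73.
Hp = 52972.0 / 4247.73 = 12.47 m.

12.47


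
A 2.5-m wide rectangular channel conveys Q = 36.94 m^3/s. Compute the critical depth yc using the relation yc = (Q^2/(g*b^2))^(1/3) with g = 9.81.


Using yc = (Q^2 / (g * b^2))^(1/3):
Q^2 = 36.94^2 = 1364.56.
g * b^2 = 9.81 * 2.5^2 = 9.81 * 6.25 = 61.31.
Q^2 / (g*b^2) = 1364.56 / 61.31 = 22.2567.
yc = 22.2567^(1/3) = 2.8129 m.

2.8129


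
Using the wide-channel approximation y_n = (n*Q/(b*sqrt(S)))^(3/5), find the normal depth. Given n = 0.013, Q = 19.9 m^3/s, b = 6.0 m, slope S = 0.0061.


We use the wide-channel approximation y_n = (n*Q/(b*sqrt(S)))^(3/5).
sqrt(S) = sqrt(0.0061) = 0.078102.
Numerator: n*Q = 0.013 * 19.9 = 0.2587.
Denominator: b*sqrt(S) = 6.0 * 0.078102 = 0.468612.
arg = 0.5521.
y_n = 0.5521^(3/5) = 0.7001 m.

0.7001


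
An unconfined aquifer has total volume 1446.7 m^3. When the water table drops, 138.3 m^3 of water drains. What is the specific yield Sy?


Specific yield Sy = Volume drained / Total volume.
Sy = 138.3 / 1446.7
   = 0.0956.

0.0956


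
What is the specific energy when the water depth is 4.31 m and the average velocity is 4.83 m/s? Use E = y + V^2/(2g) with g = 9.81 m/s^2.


Specific energy E = y + V^2/(2g).
Velocity head = V^2/(2g) = 4.83^2 / (2*9.81) = 23.3289 / 19.62 = 1.189 m.
E = 4.31 + 1.189 = 5.499 m.

5.499


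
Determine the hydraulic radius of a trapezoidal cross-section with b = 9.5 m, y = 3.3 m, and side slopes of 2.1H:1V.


For a trapezoidal section with side slope z:
A = (b + z*y)*y = (9.5 + 2.1*3.3)*3.3 = 54.219 m^2.
P = b + 2*y*sqrt(1 + z^2) = 9.5 + 2*3.3*sqrt(1 + 2.1^2) = 24.851 m.
R = A/P = 54.219 / 24.851 = 2.1817 m.

2.1817


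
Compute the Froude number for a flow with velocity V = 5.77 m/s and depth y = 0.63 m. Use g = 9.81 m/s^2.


The Froude number is defined as Fr = V / sqrt(g*y).
g*y = 9.81 * 0.63 = 6.1803.
sqrt(g*y) = sqrt(6.1803) = 2.486.
Fr = 5.77 / 2.486 = 2.321.

2.321


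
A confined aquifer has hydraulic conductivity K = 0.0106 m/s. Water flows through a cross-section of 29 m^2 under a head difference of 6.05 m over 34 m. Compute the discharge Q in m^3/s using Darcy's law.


Darcy's law: Q = K * A * i, where i = dh/L.
Hydraulic gradient i = 6.05 / 34 = 0.177941.
Q = 0.0106 * 29 * 0.177941
  = 0.0547 m^3/s.

0.0547


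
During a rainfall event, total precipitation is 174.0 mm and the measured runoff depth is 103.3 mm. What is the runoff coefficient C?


The runoff coefficient C = runoff depth / rainfall depth.
C = 103.3 / 174.0
  = 0.5937.

0.5937


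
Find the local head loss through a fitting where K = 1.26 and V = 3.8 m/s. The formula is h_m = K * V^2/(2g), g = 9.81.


Minor loss formula: h_m = K * V^2/(2g).
V^2 = 3.8^2 = 14.44.
V^2/(2g) = 14.44 / 19.62 = 0.736 m.
h_m = 1.26 * 0.736 = 0.9273 m.

0.9273


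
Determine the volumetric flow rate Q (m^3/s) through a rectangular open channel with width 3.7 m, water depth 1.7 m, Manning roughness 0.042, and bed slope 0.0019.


For a rectangular channel, the cross-sectional area A = b * y = 3.7 * 1.7 = 6.29 m^2.
The wetted perimeter P = b + 2y = 3.7 + 2*1.7 = 7.1 m.
Hydraulic radius R = A/P = 6.29/7.1 = 0.8859 m.
Velocity V = (1/n)*R^(2/3)*S^(1/2) = (1/0.042)*0.8859^(2/3)*0.0019^(1/2) = 0.9573 m/s.
Discharge Q = A * V = 6.29 * 0.9573 = 6.022 m^3/s.

6.022


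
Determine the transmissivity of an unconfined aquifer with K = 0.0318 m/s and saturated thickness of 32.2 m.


Transmissivity is defined as T = K * h.
T = 0.0318 * 32.2
  = 1.024 m^2/s.

1.024


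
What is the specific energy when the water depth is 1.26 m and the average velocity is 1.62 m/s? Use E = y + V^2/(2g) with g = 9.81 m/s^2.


Specific energy E = y + V^2/(2g).
Velocity head = V^2/(2g) = 1.62^2 / (2*9.81) = 2.6244 / 19.62 = 0.1338 m.
E = 1.26 + 0.1338 = 1.3938 m.

1.3938


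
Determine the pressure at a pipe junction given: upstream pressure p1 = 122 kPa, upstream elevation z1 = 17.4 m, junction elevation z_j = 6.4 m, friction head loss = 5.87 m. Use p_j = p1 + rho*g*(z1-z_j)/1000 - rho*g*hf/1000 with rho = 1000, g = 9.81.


Junction pressure: p_j = p1 + rho*g*(z1 - z_j)/1000 - rho*g*hf/1000.
Elevation term = 1000*9.81*(17.4 - 6.4)/1000 = 107.91 kPa.
Friction term = 1000*9.81*5.87/1000 = 57.585 kPa.
p_j = 122 + 107.91 - 57.585 = 172.33 kPa.

172.33


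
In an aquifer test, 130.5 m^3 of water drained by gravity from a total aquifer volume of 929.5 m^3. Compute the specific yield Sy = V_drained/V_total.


Specific yield Sy = Volume drained / Total volume.
Sy = 130.5 / 929.5
   = 0.1404.

0.1404


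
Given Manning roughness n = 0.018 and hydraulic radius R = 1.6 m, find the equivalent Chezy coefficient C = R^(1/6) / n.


The Chezy coefficient relates to Manning's n through C = R^(1/6) / n.
R^(1/6) = 1.6^(1/6) = 1.081484.
C = 1.081484 / 0.018 = 60.08 m^(1/2)/s.

60.08


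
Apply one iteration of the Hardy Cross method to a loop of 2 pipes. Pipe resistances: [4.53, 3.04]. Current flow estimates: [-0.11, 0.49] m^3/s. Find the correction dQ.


Numerator terms (r*Q*|Q|): 4.53*-0.11*|-0.11| = -0.0548; 3.04*0.49*|0.49| = 0.7299.
Sum of numerator = 0.6751.
Denominator terms (r*|Q|): 4.53*|-0.11| = 0.4983; 3.04*|0.49| = 1.4896.
2 * sum of denominator = 2 * 1.9879 = 3.9758.
dQ = -0.6751 / 3.9758 = -0.1698 m^3/s.

-0.1698


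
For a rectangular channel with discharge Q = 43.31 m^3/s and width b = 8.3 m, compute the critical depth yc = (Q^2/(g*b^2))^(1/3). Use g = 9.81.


Using yc = (Q^2 / (g * b^2))^(1/3):
Q^2 = 43.31^2 = 1875.76.
g * b^2 = 9.81 * 8.3^2 = 9.81 * 68.89 = 675.81.
Q^2 / (g*b^2) = 1875.76 / 675.81 = 2.7756.
yc = 2.7756^(1/3) = 1.4053 m.

1.4053


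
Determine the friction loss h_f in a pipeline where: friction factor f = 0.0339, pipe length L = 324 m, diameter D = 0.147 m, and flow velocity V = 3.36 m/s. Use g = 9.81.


Darcy-Weisbach equation: h_f = f * (L/D) * V^2/(2g).
f * L/D = 0.0339 * 324/0.147 = 74.7184.
V^2/(2g) = 3.36^2 / (2*9.81) = 11.2896 / 19.62 = 0.5754 m.
h_f = 74.7184 * 0.5754 = 42.994 m.

42.994


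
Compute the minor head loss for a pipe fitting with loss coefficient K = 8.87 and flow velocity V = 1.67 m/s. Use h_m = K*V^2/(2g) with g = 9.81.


Minor loss formula: h_m = K * V^2/(2g).
V^2 = 1.67^2 = 2.7889.
V^2/(2g) = 2.7889 / 19.62 = 0.1421 m.
h_m = 8.87 * 0.1421 = 1.2608 m.

1.2608


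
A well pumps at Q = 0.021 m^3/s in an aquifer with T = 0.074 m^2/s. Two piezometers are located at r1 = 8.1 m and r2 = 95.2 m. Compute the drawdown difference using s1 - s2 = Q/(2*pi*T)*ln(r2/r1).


Thiem equation: s1 - s2 = Q/(2*pi*T) * ln(r2/r1).
ln(r2/r1) = ln(95.2/8.1) = 2.4641.
Q/(2*pi*T) = 0.021 / (2*pi*0.074) = 0.021 / 0.465 = 0.0452.
s1 - s2 = 0.0452 * 2.4641 = 0.1113 m.

0.1113


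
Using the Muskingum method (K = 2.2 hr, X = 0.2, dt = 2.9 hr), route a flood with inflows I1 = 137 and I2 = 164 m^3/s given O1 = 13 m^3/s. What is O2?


Muskingum coefficients:
denom = 2*K*(1-X) + dt = 2*2.2*(1-0.2) + 2.9 = 6.42.
C0 = (dt - 2*K*X)/denom = (2.9 - 2*2.2*0.2)/6.42 = 0.3146.
C1 = (dt + 2*K*X)/denom = (2.9 + 2*2.2*0.2)/6.42 = 0.5888.
C2 = (2*K*(1-X) - dt)/denom = 0.0966.
O2 = C0*I2 + C1*I1 + C2*O1
   = 0.3146*164 + 0.5888*137 + 0.0966*13
   = 133.52 m^3/s.

133.52


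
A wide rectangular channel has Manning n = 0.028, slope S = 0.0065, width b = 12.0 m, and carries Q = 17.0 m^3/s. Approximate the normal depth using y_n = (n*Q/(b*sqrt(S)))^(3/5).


We use the wide-channel approximation y_n = (n*Q/(b*sqrt(S)))^(3/5).
sqrt(S) = sqrt(0.0065) = 0.080623.
Numerator: n*Q = 0.028 * 17.0 = 0.476.
Denominator: b*sqrt(S) = 12.0 * 0.080623 = 0.967476.
arg = 0.492.
y_n = 0.492^(3/5) = 0.6534 m.

0.6534


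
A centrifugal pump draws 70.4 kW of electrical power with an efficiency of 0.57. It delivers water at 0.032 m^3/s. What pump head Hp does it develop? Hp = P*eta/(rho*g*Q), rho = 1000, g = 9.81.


Pump head formula: Hp = P * eta / (rho * g * Q).
Numerator: P * eta = 70.4 * 1000 * 0.57 = 40128.0 W.
Denominator: rho * g * Q = 1000 * 9.81 * 0.032 = 313.92.
Hp = 40128.0 / 313.92 = 127.83 m.

127.83


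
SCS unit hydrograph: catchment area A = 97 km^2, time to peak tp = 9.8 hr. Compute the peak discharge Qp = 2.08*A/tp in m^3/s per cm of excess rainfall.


SCS formula: Qp = 2.08 * A / tp.
Qp = 2.08 * 97 / 9.8
   = 201.76 / 9.8
   = 20.59 m^3/s per cm.

20.59


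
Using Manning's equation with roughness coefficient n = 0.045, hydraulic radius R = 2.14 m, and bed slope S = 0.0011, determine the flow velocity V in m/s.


Manning's equation gives V = (1/n) * R^(2/3) * S^(1/2).
First, compute R^(2/3) = 2.14^(2/3) = 1.6606.
Next, S^(1/2) = 0.0011^(1/2) = 0.033166.
Then 1/n = 1/0.045 = 22.22.
V = 22.22 * 1.6606 * 0.033166 = 1.2239 m/s.

1.2239


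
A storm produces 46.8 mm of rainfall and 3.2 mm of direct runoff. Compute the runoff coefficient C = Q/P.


The runoff coefficient C = runoff depth / rainfall depth.
C = 3.2 / 46.8
  = 0.0684.

0.0684


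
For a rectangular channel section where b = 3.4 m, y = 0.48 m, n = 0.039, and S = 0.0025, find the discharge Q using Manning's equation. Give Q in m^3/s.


For a rectangular channel, the cross-sectional area A = b * y = 3.4 * 0.48 = 1.63 m^2.
The wetted perimeter P = b + 2y = 3.4 + 2*0.48 = 4.36 m.
Hydraulic radius R = A/P = 1.63/4.36 = 0.3743 m.
Velocity V = (1/n)*R^(2/3)*S^(1/2) = (1/0.039)*0.3743^(2/3)*0.0025^(1/2) = 0.6659 m/s.
Discharge Q = A * V = 1.63 * 0.6659 = 1.087 m^3/s.

1.087


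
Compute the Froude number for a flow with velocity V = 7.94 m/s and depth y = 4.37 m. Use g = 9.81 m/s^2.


The Froude number is defined as Fr = V / sqrt(g*y).
g*y = 9.81 * 4.37 = 42.8697.
sqrt(g*y) = sqrt(42.8697) = 6.5475.
Fr = 7.94 / 6.5475 = 1.2127.

1.2127


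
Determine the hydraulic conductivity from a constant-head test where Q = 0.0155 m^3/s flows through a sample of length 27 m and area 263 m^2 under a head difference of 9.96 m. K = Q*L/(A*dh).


From K = Q*L / (A*dh):
Numerator: Q*L = 0.0155 * 27 = 0.4185.
Denominator: A*dh = 263 * 9.96 = 2619.48.
K = 0.4185 / 2619.48 = 0.00016 m/s.

0.00016


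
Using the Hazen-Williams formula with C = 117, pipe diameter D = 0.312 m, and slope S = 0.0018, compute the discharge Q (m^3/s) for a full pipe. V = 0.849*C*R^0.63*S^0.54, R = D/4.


For a full circular pipe, R = D/4 = 0.312/4 = 0.078 m.
V = 0.849 * 117 * 0.078^0.63 * 0.0018^0.54
  = 0.849 * 117 * 0.200456 * 0.032949
  = 0.6561 m/s.
Pipe area A = pi*D^2/4 = pi*0.312^2/4 = 0.0765 m^2.
Q = A * V = 0.0765 * 0.6561 = 0.0502 m^3/s.

0.0502


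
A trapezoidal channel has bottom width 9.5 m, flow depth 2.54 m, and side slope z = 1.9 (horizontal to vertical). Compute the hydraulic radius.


For a trapezoidal section with side slope z:
A = (b + z*y)*y = (9.5 + 1.9*2.54)*2.54 = 36.388 m^2.
P = b + 2*y*sqrt(1 + z^2) = 9.5 + 2*2.54*sqrt(1 + 1.9^2) = 20.407 m.
R = A/P = 36.388 / 20.407 = 1.7831 m.

1.7831


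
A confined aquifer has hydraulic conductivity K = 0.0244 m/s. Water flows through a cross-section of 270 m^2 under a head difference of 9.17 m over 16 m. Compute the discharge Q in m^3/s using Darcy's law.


Darcy's law: Q = K * A * i, where i = dh/L.
Hydraulic gradient i = 9.17 / 16 = 0.573125.
Q = 0.0244 * 270 * 0.573125
  = 3.7757 m^3/s.

3.7757


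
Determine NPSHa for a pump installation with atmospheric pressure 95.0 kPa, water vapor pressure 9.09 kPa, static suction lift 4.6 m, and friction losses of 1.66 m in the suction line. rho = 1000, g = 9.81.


NPSHa = p_atm/(rho*g) - z_s - hf_s - p_vap/(rho*g).
p_atm/(rho*g) = 95.0*1000 / (1000*9.81) = 9.684 m.
p_vap/(rho*g) = 9.09*1000 / (1000*9.81) = 0.927 m.
NPSHa = 9.684 - 4.6 - 1.66 - 0.927
      = 2.5 m.

2.5


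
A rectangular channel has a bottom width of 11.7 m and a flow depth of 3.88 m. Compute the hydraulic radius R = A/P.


For a rectangular section:
Flow area A = b * y = 11.7 * 3.88 = 45.4 m^2.
Wetted perimeter P = b + 2y = 11.7 + 2*3.88 = 19.46 m.
Hydraulic radius R = A/P = 45.4 / 19.46 = 2.3328 m.

2.3328


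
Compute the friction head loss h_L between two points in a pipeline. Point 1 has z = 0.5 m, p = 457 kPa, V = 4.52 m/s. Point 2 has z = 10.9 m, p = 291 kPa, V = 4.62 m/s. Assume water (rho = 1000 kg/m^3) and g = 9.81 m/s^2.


Total head at each section: H = z + p/(rho*g) + V^2/(2g).
H1 = 0.5 + 457*1000/(1000*9.81) + 4.52^2/(2*9.81)
   = 0.5 + 46.585 + 1.0413
   = 48.126 m.
H2 = 10.9 + 291*1000/(1000*9.81) + 4.62^2/(2*9.81)
   = 10.9 + 29.664 + 1.0879
   = 41.651 m.
h_L = H1 - H2 = 48.126 - 41.651 = 6.475 m.

6.475


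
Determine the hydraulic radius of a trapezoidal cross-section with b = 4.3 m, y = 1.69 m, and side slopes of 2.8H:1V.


For a trapezoidal section with side slope z:
A = (b + z*y)*y = (4.3 + 2.8*1.69)*1.69 = 15.264 m^2.
P = b + 2*y*sqrt(1 + z^2) = 4.3 + 2*1.69*sqrt(1 + 2.8^2) = 14.349 m.
R = A/P = 15.264 / 14.349 = 1.0637 m.

1.0637


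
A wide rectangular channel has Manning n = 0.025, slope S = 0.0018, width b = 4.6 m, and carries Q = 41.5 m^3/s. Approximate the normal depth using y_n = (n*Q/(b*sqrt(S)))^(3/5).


We use the wide-channel approximation y_n = (n*Q/(b*sqrt(S)))^(3/5).
sqrt(S) = sqrt(0.0018) = 0.042426.
Numerator: n*Q = 0.025 * 41.5 = 1.0375.
Denominator: b*sqrt(S) = 4.6 * 0.042426 = 0.19516.
arg = 5.3161.
y_n = 5.3161^(3/5) = 2.7249 m.

2.7249


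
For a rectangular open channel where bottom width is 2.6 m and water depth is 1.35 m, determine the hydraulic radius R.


For a rectangular section:
Flow area A = b * y = 2.6 * 1.35 = 3.51 m^2.
Wetted perimeter P = b + 2y = 2.6 + 2*1.35 = 5.3 m.
Hydraulic radius R = A/P = 3.51 / 5.3 = 0.6623 m.

0.6623


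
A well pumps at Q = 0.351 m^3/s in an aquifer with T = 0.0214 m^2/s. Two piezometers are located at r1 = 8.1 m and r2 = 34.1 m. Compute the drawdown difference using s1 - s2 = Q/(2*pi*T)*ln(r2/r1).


Thiem equation: s1 - s2 = Q/(2*pi*T) * ln(r2/r1).
ln(r2/r1) = ln(34.1/8.1) = 1.4374.
Q/(2*pi*T) = 0.351 / (2*pi*0.0214) = 0.351 / 0.1345 = 2.6104.
s1 - s2 = 2.6104 * 1.4374 = 3.7523 m.

3.7523


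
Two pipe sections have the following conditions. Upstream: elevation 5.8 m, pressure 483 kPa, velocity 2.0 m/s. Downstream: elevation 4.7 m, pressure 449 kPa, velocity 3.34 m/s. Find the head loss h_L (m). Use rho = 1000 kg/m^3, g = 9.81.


Total head at each section: H = z + p/(rho*g) + V^2/(2g).
H1 = 5.8 + 483*1000/(1000*9.81) + 2.0^2/(2*9.81)
   = 5.8 + 49.235 + 0.2039
   = 55.239 m.
H2 = 4.7 + 449*1000/(1000*9.81) + 3.34^2/(2*9.81)
   = 4.7 + 45.77 + 0.5686
   = 51.038 m.
h_L = H1 - H2 = 55.239 - 51.038 = 4.201 m.

4.201


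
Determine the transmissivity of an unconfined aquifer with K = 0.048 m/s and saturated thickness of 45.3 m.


Transmissivity is defined as T = K * h.
T = 0.048 * 45.3
  = 2.1744 m^2/s.

2.1744


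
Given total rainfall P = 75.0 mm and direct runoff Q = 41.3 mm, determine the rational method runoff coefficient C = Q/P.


The runoff coefficient C = runoff depth / rainfall depth.
C = 41.3 / 75.0
  = 0.5507.

0.5507


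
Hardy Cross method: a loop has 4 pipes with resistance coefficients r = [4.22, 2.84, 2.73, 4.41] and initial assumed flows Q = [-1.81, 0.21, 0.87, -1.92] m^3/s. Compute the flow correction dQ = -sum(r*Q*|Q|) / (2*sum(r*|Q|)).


Numerator terms (r*Q*|Q|): 4.22*-1.81*|-1.81| = -13.8251; 2.84*0.21*|0.21| = 0.1252; 2.73*0.87*|0.87| = 2.0663; 4.41*-1.92*|-1.92| = -16.257.
Sum of numerator = -27.8906.
Denominator terms (r*|Q|): 4.22*|-1.81| = 7.6382; 2.84*|0.21| = 0.5964; 2.73*|0.87| = 2.3751; 4.41*|-1.92| = 8.4672.
2 * sum of denominator = 2 * 19.0769 = 38.1538.
dQ = --27.8906 / 38.1538 = 0.731 m^3/s.

0.731


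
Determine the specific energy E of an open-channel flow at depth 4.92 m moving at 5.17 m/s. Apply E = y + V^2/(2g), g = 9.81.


Specific energy E = y + V^2/(2g).
Velocity head = V^2/(2g) = 5.17^2 / (2*9.81) = 26.7289 / 19.62 = 1.3623 m.
E = 4.92 + 1.3623 = 6.2823 m.

6.2823


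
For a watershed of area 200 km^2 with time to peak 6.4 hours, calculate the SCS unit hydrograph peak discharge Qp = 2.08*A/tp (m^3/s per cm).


SCS formula: Qp = 2.08 * A / tp.
Qp = 2.08 * 200 / 6.4
   = 416.0 / 6.4
   = 65.0 m^3/s per cm.

65.0


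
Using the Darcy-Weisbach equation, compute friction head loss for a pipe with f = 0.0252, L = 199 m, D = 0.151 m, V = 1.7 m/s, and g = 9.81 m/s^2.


Darcy-Weisbach equation: h_f = f * (L/D) * V^2/(2g).
f * L/D = 0.0252 * 199/0.151 = 33.2106.
V^2/(2g) = 1.7^2 / (2*9.81) = 2.89 / 19.62 = 0.1473 m.
h_f = 33.2106 * 0.1473 = 4.892 m.

4.892


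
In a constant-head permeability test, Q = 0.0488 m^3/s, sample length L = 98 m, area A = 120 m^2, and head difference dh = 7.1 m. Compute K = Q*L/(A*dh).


From K = Q*L / (A*dh):
Numerator: Q*L = 0.0488 * 98 = 4.7824.
Denominator: A*dh = 120 * 7.1 = 852.0.
K = 4.7824 / 852.0 = 0.005613 m/s.

0.005613


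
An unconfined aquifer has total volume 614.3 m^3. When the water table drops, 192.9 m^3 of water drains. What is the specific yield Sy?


Specific yield Sy = Volume drained / Total volume.
Sy = 192.9 / 614.3
   = 0.314.

0.314


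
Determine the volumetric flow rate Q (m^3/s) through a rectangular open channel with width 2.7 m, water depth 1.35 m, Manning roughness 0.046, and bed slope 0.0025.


For a rectangular channel, the cross-sectional area A = b * y = 2.7 * 1.35 = 3.65 m^2.
The wetted perimeter P = b + 2y = 2.7 + 2*1.35 = 5.4 m.
Hydraulic radius R = A/P = 3.65/5.4 = 0.675 m.
Velocity V = (1/n)*R^(2/3)*S^(1/2) = (1/0.046)*0.675^(2/3)*0.0025^(1/2) = 0.8364 m/s.
Discharge Q = A * V = 3.65 * 0.8364 = 3.049 m^3/s.

3.049


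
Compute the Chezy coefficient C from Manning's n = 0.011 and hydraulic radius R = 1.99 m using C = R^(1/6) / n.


The Chezy coefficient relates to Manning's n through C = R^(1/6) / n.
R^(1/6) = 1.99^(1/6) = 1.121525.
C = 1.121525 / 0.011 = 101.96 m^(1/2)/s.

101.96


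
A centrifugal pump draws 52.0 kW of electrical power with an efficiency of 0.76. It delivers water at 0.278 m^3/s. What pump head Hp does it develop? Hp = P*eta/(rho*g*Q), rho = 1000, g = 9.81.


Pump head formula: Hp = P * eta / (rho * g * Q).
Numerator: P * eta = 52.0 * 1000 * 0.76 = 39520.0 W.
Denominator: rho * g * Q = 1000 * 9.81 * 0.278 = 2727.18.
Hp = 39520.0 / 2727.18 = 14.49 m.

14.49


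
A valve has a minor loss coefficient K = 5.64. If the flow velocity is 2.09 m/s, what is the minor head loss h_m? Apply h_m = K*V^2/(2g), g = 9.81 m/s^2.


Minor loss formula: h_m = K * V^2/(2g).
V^2 = 2.09^2 = 4.3681.
V^2/(2g) = 4.3681 / 19.62 = 0.2226 m.
h_m = 5.64 * 0.2226 = 1.2557 m.

1.2557


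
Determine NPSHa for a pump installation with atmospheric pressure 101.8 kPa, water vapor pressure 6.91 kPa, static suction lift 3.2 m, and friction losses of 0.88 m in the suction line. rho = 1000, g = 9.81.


NPSHa = p_atm/(rho*g) - z_s - hf_s - p_vap/(rho*g).
p_atm/(rho*g) = 101.8*1000 / (1000*9.81) = 10.377 m.
p_vap/(rho*g) = 6.91*1000 / (1000*9.81) = 0.704 m.
NPSHa = 10.377 - 3.2 - 0.88 - 0.704
      = 5.59 m.

5.59


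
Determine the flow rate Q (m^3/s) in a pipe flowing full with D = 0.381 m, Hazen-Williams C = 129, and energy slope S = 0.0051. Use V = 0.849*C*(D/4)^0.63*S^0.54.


For a full circular pipe, R = D/4 = 0.381/4 = 0.0953 m.
V = 0.849 * 129 * 0.0953^0.63 * 0.0051^0.54
  = 0.849 * 129 * 0.227345 * 0.057821
  = 1.4397 m/s.
Pipe area A = pi*D^2/4 = pi*0.381^2/4 = 0.114 m^2.
Q = A * V = 0.114 * 1.4397 = 0.1641 m^3/s.

0.1641


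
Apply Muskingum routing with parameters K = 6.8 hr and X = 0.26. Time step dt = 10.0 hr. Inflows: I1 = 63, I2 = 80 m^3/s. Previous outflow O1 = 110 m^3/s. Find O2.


Muskingum coefficients:
denom = 2*K*(1-X) + dt = 2*6.8*(1-0.26) + 10.0 = 20.064.
C0 = (dt - 2*K*X)/denom = (10.0 - 2*6.8*0.26)/20.064 = 0.3222.
C1 = (dt + 2*K*X)/denom = (10.0 + 2*6.8*0.26)/20.064 = 0.6746.
C2 = (2*K*(1-X) - dt)/denom = 0.0032.
O2 = C0*I2 + C1*I1 + C2*O1
   = 0.3222*80 + 0.6746*63 + 0.0032*110
   = 68.63 m^3/s.

68.63


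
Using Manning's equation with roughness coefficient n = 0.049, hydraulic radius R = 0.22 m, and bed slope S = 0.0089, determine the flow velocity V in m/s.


Manning's equation gives V = (1/n) * R^(2/3) * S^(1/2).
First, compute R^(2/3) = 0.22^(2/3) = 0.3644.
Next, S^(1/2) = 0.0089^(1/2) = 0.09434.
Then 1/n = 1/0.049 = 20.41.
V = 20.41 * 0.3644 * 0.09434 = 0.7016 m/s.

0.7016


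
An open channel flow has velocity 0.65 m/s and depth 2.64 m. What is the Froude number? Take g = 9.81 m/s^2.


The Froude number is defined as Fr = V / sqrt(g*y).
g*y = 9.81 * 2.64 = 25.8984.
sqrt(g*y) = sqrt(25.8984) = 5.089.
Fr = 0.65 / 5.089 = 0.1277.

0.1277


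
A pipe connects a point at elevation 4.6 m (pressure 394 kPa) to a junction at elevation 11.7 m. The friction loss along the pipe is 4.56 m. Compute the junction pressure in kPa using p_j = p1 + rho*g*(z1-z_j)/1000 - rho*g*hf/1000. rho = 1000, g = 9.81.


Junction pressure: p_j = p1 + rho*g*(z1 - z_j)/1000 - rho*g*hf/1000.
Elevation term = 1000*9.81*(4.6 - 11.7)/1000 = -69.651 kPa.
Friction term = 1000*9.81*4.56/1000 = 44.734 kPa.
p_j = 394 + -69.651 - 44.734 = 279.62 kPa.

279.62


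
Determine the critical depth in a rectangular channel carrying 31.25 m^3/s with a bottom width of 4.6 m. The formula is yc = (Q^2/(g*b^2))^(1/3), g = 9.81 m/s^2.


Using yc = (Q^2 / (g * b^2))^(1/3):
Q^2 = 31.25^2 = 976.56.
g * b^2 = 9.81 * 4.6^2 = 9.81 * 21.16 = 207.58.
Q^2 / (g*b^2) = 976.56 / 207.58 = 4.7045.
yc = 4.7045^(1/3) = 1.6756 m.

1.6756


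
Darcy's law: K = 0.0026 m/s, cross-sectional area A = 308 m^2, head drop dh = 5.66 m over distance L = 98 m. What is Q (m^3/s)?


Darcy's law: Q = K * A * i, where i = dh/L.
Hydraulic gradient i = 5.66 / 98 = 0.057755.
Q = 0.0026 * 308 * 0.057755
  = 0.0463 m^3/s.

0.0463


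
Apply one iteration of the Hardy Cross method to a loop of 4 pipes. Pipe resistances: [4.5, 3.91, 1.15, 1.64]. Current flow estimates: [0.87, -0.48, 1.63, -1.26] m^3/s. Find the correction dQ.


Numerator terms (r*Q*|Q|): 4.5*0.87*|0.87| = 3.4061; 3.91*-0.48*|-0.48| = -0.9009; 1.15*1.63*|1.63| = 3.0554; 1.64*-1.26*|-1.26| = -2.6037.
Sum of numerator = 2.957.
Denominator terms (r*|Q|): 4.5*|0.87| = 3.915; 3.91*|-0.48| = 1.8768; 1.15*|1.63| = 1.8745; 1.64*|-1.26| = 2.0664.
2 * sum of denominator = 2 * 9.7327 = 19.4654.
dQ = -2.957 / 19.4654 = -0.1519 m^3/s.

-0.1519


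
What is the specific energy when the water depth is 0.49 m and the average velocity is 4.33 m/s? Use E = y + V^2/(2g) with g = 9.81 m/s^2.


Specific energy E = y + V^2/(2g).
Velocity head = V^2/(2g) = 4.33^2 / (2*9.81) = 18.7489 / 19.62 = 0.9556 m.
E = 0.49 + 0.9556 = 1.4456 m.

1.4456


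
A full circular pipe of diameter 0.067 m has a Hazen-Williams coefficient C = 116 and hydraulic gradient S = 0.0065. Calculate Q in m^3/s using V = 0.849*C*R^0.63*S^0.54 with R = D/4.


For a full circular pipe, R = D/4 = 0.067/4 = 0.0168 m.
V = 0.849 * 116 * 0.0168^0.63 * 0.0065^0.54
  = 0.849 * 116 * 0.076055 * 0.065913
  = 0.4937 m/s.
Pipe area A = pi*D^2/4 = pi*0.067^2/4 = 0.0035 m^2.
Q = A * V = 0.0035 * 0.4937 = 0.0017 m^3/s.

0.0017


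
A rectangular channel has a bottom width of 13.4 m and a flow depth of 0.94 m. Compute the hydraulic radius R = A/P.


For a rectangular section:
Flow area A = b * y = 13.4 * 0.94 = 12.6 m^2.
Wetted perimeter P = b + 2y = 13.4 + 2*0.94 = 15.28 m.
Hydraulic radius R = A/P = 12.6 / 15.28 = 0.8243 m.

0.8243


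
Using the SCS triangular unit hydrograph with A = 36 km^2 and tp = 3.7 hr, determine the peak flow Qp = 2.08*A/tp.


SCS formula: Qp = 2.08 * A / tp.
Qp = 2.08 * 36 / 3.7
   = 74.88 / 3.7
   = 20.24 m^3/s per cm.

20.24


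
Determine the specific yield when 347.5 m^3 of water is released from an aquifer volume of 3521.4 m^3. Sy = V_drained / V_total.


Specific yield Sy = Volume drained / Total volume.
Sy = 347.5 / 3521.4
   = 0.0987.

0.0987


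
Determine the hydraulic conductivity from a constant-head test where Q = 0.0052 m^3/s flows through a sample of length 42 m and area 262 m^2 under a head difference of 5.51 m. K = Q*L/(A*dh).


From K = Q*L / (A*dh):
Numerator: Q*L = 0.0052 * 42 = 0.2184.
Denominator: A*dh = 262 * 5.51 = 1443.62.
K = 0.2184 / 1443.62 = 0.000151 m/s.

0.000151


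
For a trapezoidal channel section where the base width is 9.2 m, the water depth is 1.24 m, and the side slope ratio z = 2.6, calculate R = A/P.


For a trapezoidal section with side slope z:
A = (b + z*y)*y = (9.2 + 2.6*1.24)*1.24 = 15.406 m^2.
P = b + 2*y*sqrt(1 + z^2) = 9.2 + 2*1.24*sqrt(1 + 2.6^2) = 16.108 m.
R = A/P = 15.406 / 16.108 = 0.9564 m.

0.9564


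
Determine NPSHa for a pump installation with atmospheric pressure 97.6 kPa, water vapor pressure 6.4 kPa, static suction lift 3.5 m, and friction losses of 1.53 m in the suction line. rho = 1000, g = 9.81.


NPSHa = p_atm/(rho*g) - z_s - hf_s - p_vap/(rho*g).
p_atm/(rho*g) = 97.6*1000 / (1000*9.81) = 9.949 m.
p_vap/(rho*g) = 6.4*1000 / (1000*9.81) = 0.652 m.
NPSHa = 9.949 - 3.5 - 1.53 - 0.652
      = 4.27 m.

4.27


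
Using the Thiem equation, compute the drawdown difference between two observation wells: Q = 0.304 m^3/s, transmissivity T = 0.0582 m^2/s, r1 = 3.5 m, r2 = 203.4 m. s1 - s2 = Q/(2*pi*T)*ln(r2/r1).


Thiem equation: s1 - s2 = Q/(2*pi*T) * ln(r2/r1).
ln(r2/r1) = ln(203.4/3.5) = 4.0624.
Q/(2*pi*T) = 0.304 / (2*pi*0.0582) = 0.304 / 0.3657 = 0.8313.
s1 - s2 = 0.8313 * 4.0624 = 3.3772 m.

3.3772


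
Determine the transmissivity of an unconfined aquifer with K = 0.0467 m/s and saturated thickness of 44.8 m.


Transmissivity is defined as T = K * h.
T = 0.0467 * 44.8
  = 2.0922 m^2/s.

2.0922


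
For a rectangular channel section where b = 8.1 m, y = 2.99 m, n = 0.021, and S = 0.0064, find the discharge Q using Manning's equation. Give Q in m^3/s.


For a rectangular channel, the cross-sectional area A = b * y = 8.1 * 2.99 = 24.22 m^2.
The wetted perimeter P = b + 2y = 8.1 + 2*2.99 = 14.08 m.
Hydraulic radius R = A/P = 24.22/14.08 = 1.7201 m.
Velocity V = (1/n)*R^(2/3)*S^(1/2) = (1/0.021)*1.7201^(2/3)*0.0064^(1/2) = 5.469 m/s.
Discharge Q = A * V = 24.22 * 5.469 = 132.453 m^3/s.

132.453


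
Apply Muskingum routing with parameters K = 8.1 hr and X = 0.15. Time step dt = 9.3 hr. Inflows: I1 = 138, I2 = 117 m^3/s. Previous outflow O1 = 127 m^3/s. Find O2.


Muskingum coefficients:
denom = 2*K*(1-X) + dt = 2*8.1*(1-0.15) + 9.3 = 23.07.
C0 = (dt - 2*K*X)/denom = (9.3 - 2*8.1*0.15)/23.07 = 0.2978.
C1 = (dt + 2*K*X)/denom = (9.3 + 2*8.1*0.15)/23.07 = 0.5085.
C2 = (2*K*(1-X) - dt)/denom = 0.1938.
O2 = C0*I2 + C1*I1 + C2*O1
   = 0.2978*117 + 0.5085*138 + 0.1938*127
   = 129.62 m^3/s.

129.62


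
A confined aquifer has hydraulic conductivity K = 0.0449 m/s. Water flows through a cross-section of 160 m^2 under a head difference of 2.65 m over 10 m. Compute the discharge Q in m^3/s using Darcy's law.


Darcy's law: Q = K * A * i, where i = dh/L.
Hydraulic gradient i = 2.65 / 10 = 0.265.
Q = 0.0449 * 160 * 0.265
  = 1.9038 m^3/s.

1.9038


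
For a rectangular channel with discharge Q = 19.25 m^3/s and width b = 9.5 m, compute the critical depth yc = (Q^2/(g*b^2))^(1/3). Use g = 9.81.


Using yc = (Q^2 / (g * b^2))^(1/3):
Q^2 = 19.25^2 = 370.56.
g * b^2 = 9.81 * 9.5^2 = 9.81 * 90.25 = 885.35.
Q^2 / (g*b^2) = 370.56 / 885.35 = 0.4185.
yc = 0.4185^(1/3) = 0.748 m.

0.748
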